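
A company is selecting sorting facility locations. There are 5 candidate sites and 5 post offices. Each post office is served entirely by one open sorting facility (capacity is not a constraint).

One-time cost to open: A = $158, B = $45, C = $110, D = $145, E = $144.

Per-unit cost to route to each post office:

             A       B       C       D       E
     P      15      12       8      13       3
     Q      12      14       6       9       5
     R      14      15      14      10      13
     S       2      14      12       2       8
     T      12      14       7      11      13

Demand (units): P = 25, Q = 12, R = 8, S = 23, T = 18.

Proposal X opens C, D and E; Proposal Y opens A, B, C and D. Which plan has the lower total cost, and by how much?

Proposal X is cheaper by 196.

Proposal X: {C, D, E}: P→E 3·25=75, Q→E 5·12=60, R→D 10·8=80, S→D 2·23=46, T→C 7·18=126. Service 387; fixed 399; total 786.
Proposal Y: {A, B, C, D}: P→C 8·25=200, Q→C 6·12=72, R→D 10·8=80, S→A 2·23=46, T→C 7·18=126. Service 524; fixed 458; total 982.
Difference: |786 − 982| = 196.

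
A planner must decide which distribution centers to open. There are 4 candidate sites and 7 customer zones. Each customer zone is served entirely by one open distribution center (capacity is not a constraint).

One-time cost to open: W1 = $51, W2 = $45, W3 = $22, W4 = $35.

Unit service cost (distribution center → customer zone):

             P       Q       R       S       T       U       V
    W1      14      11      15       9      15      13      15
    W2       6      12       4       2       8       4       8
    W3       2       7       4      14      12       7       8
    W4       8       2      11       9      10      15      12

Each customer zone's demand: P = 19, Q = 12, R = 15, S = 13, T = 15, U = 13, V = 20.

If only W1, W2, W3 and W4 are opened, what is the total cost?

Each customer zone is assigned to its cheapest site among the open ones.
{W1, W2, W3, W4}: P→W3 2·19=38, Q→W4 2·12=24, R→W2 4·15=60, S→W2 2·13=26, T→W2 8·15=120, U→W2 4·13=52, V→W2 8·20=160. Service 480; fixed 153; total 633.

Total cost: 633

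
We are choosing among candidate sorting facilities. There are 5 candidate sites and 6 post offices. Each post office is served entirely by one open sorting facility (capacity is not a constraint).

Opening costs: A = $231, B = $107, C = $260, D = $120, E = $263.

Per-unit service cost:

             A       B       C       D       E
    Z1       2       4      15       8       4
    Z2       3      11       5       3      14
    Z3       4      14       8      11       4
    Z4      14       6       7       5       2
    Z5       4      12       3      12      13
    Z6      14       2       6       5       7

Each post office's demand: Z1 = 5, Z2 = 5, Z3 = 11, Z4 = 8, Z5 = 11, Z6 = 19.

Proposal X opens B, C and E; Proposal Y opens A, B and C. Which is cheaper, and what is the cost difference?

Proposal X: {B, C, E}: Z1→B 4·5=20, Z2→C 5·5=25, Z3→E 4·11=44, Z4→E 2·8=16, Z5→C 3·11=33, Z6→B 2·19=38. Service 176; fixed 630; total 806.
Proposal Y: {A, B, C}: Z1→A 2·5=10, Z2→A 3·5=15, Z3→A 4·11=44, Z4→B 6·8=48, Z5→C 3·11=33, Z6→B 2·19=38. Service 188; fixed 598; total 786.
Difference: |806 − 786| = 20.

Proposal Y is cheaper by 20.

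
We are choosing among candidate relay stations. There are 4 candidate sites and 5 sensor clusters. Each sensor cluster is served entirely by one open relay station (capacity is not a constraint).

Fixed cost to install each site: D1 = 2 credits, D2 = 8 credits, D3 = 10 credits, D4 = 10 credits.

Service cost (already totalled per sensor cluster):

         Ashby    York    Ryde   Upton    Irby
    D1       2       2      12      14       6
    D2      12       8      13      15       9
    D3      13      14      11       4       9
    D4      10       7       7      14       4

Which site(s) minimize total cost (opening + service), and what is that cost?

Open D1 and D3; minimum total cost 37.

For any fixed open set, each sensor cluster goes to its cheapest open site; total = fixed + service.
{D1, D3}: Ashby→D1 2, York→D1 2, Ryde→D3 11, Upton→D3 4, Irby→D1 6. Service 25; fixed 12; total 37.
{D1}: service 36 + fixed 2 = 38
{D1, D3, D4}: Ashby→D1 2, York→D1 2, Ryde→D4 7, Upton→D3 4, Irby→D4 4. Service 19; fixed 22; total 41.
{D1, D2, D3, D4}: service 19 + fixed 30 = 49
No other subset beats 37.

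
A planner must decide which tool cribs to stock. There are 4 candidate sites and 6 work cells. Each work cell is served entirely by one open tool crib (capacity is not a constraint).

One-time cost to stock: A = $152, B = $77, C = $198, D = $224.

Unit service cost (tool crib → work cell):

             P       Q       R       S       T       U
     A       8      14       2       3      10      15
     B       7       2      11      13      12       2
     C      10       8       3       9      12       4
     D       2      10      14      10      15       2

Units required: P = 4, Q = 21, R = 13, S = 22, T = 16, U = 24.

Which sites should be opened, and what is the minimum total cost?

For any fixed open set, each work cell goes to its cheapest open site; total = fixed + service.
{A, B}: P→B 7·4=28, Q→B 2·21=42, R→A 2·13=26, S→A 3·22=66, T→A 10·16=160, U→B 2·24=48. Service 370; fixed 229; total 599.
{A, B, C}: service 370 + fixed 427 = 797
{A, B, D}: service 350 + fixed 453 = 803
{A, B, C, D}: P→D 2·4=8, Q→B 2·21=42, R→A 2·13=26, S→A 3·22=66, T→A 10·16=160, U→B 2·24=48. Service 350; fixed 651; total 1001.
(All 15 nonempty subsets were checked; A and B is lowest.)

Open A and B; minimum total cost 599.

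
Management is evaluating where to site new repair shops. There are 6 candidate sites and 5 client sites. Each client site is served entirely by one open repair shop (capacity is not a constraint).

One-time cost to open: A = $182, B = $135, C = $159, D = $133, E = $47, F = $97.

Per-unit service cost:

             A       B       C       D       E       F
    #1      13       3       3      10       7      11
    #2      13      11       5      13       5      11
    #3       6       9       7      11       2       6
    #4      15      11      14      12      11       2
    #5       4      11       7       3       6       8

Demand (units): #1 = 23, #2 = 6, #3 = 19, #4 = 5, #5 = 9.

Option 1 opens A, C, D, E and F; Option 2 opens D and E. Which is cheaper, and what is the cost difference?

Option 1: {A, C, D, E, F}: #1→C 3·23=69, #2→C 5·6=30, #3→E 2·19=38, #4→F 2·5=10, #5→D 3·9=27. Service 174; fixed 618; total 792.
Option 2: {D, E}: #1→E 7·23=161, #2→E 5·6=30, #3→E 2·19=38, #4→E 11·5=55, #5→D 3·9=27. Service 311; fixed 180; total 491.
Difference: |792 − 491| = 301.

Option 2 is cheaper by 301.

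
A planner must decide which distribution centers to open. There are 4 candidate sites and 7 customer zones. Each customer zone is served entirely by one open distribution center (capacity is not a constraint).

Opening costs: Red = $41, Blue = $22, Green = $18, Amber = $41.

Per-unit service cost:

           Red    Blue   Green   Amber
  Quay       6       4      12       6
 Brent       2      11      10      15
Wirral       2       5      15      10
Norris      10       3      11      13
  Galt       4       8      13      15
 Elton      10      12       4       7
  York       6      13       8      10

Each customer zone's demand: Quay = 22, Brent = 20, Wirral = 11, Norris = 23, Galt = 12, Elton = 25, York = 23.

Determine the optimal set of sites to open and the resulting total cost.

Open Red, Blue and Green; minimum total cost 586.

For any fixed open set, each customer zone goes to its cheapest open site; total = fixed + service.
{Red, Blue, Green}: Quay→Blue 4·22=88, Brent→Red 2·20=40, Wirral→Red 2·11=22, Norris→Blue 3·23=69, Galt→Red 4·12=48, Elton→Green 4·25=100, York→Red 6·23=138. Service 505; fixed 81; total 586.
{Red, Blue, Green, Amber}: Quay→Blue 4·22=88, Brent→Red 2·20=40, Wirral→Red 2·11=22, Norris→Blue 3·23=69, Galt→Red 4·12=48, Elton→Green 4·25=100, York→Red 6·23=138. Service 505; fixed 122; total 627.
{Red, Blue, Amber}: service 580 + fixed 104 = 684
{Green}: Quay→Green 12·22=264, Brent→Green 10·20=200, Wirral→Green 15·11=165, Norris→Green 11·23=253, Galt→Green 13·12=156, Elton→Green 4·25=100, York→Green 8·23=184. Service 1322; fixed 18; total 1340.
(All 15 nonempty subsets were checked; Red, Blue and Green is lowest.)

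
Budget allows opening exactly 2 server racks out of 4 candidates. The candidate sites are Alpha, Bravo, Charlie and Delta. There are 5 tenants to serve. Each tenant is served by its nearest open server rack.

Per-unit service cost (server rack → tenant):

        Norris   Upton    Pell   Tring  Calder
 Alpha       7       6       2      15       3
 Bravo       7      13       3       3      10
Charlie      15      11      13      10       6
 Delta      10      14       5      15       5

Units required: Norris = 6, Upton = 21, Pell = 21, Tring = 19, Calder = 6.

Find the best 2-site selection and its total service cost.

Choose Alpha and Bravo; total service cost 285.

With exactly 2 open, each tenant uses its cheapest among the chosen.
{Alpha, Bravo}: Norris→Alpha 7·6=42, Upton→Alpha 6·21=126, Pell→Alpha 2·21=42, Tring→Bravo 3·19=57, Calder→Alpha 3·6=18. Service cost 285.
{Alpha, Charlie}: service cost 418
{Bravo, Charlie}: service cost 429
Among all 6 size-2 choices, {Alpha, Bravo} is lowest.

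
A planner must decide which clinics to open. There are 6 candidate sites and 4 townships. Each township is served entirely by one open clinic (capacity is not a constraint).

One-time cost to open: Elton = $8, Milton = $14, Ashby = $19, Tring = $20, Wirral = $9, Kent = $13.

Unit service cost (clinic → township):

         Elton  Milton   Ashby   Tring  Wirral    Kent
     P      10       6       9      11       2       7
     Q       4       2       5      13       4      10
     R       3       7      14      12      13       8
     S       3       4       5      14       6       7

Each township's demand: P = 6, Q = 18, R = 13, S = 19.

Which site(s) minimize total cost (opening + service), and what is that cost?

Open Elton, Milton and Wirral; minimum total cost 175.

For any fixed open set, each township goes to its cheapest open site; total = fixed + service.
{Elton, Milton, Wirral}: P→Wirral 2·6=12, Q→Milton 2·18=36, R→Elton 3·13=39, S→Elton 3·19=57. Service 144; fixed 31; total 175.
{Elton, Milton, Wirral, Kent}: P→Wirral 2·6=12, Q→Milton 2·18=36, R→Elton 3·13=39, S→Elton 3·19=57. Service 144; fixed 44; total 188.
{Elton, Milton}: P→Milton 6·6=36, Q→Milton 2·18=36, R→Elton 3·13=39, S→Elton 3·19=57. Service 168; fixed 22; total 190.
{Elton, Milton, Ashby, Tring, Wirral, Kent}: service 144 + fixed 83 = 227
No other subset beats 175.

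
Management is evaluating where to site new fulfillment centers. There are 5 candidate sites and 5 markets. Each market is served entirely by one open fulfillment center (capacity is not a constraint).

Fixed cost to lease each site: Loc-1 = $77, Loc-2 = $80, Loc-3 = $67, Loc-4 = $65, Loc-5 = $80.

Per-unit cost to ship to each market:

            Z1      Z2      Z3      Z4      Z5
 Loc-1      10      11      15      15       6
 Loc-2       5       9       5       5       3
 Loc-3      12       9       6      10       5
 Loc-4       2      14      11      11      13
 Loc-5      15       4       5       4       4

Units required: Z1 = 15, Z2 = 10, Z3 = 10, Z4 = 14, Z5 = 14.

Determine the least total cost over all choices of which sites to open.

For any fixed open set, each market goes to its cheapest open site; total = fixed + service.
{Loc-4, Loc-5}: Z1→Loc-4 2·15=30, Z2→Loc-5 4·10=40, Z3→Loc-5 5·10=50, Z4→Loc-5 4·14=56, Z5→Loc-5 4·14=56. Service 232; fixed 145; total 377.
{Loc-2}: service 327 + fixed 80 = 407
{Loc-2, Loc-5}: service 263 + fixed 160 = 423
{Loc-1, Loc-2, Loc-3, Loc-4, Loc-5}: service 218 + fixed 369 = 587
No other subset beats 377.

Minimum total cost: 377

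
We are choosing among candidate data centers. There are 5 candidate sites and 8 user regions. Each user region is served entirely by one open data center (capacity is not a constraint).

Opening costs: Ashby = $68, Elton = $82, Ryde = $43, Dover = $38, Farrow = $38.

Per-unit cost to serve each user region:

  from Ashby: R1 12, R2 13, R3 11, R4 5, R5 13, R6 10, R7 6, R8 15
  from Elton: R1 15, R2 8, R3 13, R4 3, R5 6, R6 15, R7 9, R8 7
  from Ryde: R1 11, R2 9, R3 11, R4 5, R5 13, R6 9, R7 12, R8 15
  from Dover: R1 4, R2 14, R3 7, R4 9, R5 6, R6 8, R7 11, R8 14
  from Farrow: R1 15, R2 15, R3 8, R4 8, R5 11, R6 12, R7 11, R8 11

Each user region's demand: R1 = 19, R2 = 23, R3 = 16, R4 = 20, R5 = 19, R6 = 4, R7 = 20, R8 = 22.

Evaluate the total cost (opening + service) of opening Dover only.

Each user region is assigned to its cheapest site among the open ones.
{Dover}: R1→Dover 4·19=76, R2→Dover 14·23=322, R3→Dover 7·16=112, R4→Dover 9·20=180, R5→Dover 6·19=114, R6→Dover 8·4=32, R7→Dover 11·20=220, R8→Dover 14·22=308. Service 1364; fixed 38; total 1402.

Total cost: 1402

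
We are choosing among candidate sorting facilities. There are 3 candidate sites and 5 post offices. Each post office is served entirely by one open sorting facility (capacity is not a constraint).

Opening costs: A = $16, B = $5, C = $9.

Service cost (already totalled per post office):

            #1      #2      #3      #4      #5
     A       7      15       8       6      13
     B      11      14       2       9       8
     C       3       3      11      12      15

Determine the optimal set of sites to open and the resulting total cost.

Open B and C; minimum total cost 39.

For any fixed open set, each post office goes to its cheapest open site; total = fixed + service.
{B, C}: #1→C 3, #2→C 3, #3→B 2, #4→B 9, #5→B 8. Service 25; fixed 14; total 39.
{B}: service 44 + fixed 5 = 49
{A, B, C}: #1→C 3, #2→C 3, #3→B 2, #4→A 6, #5→B 8. Service 22; fixed 30; total 52.
No other subset beats 39.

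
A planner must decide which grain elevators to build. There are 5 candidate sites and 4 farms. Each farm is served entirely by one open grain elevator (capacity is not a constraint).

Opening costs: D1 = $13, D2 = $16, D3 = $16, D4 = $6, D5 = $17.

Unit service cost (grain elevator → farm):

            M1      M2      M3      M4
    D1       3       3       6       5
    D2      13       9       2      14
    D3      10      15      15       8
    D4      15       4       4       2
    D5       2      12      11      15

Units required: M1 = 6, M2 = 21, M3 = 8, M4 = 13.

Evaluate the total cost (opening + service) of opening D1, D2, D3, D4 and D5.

Each farm is assigned to its cheapest site among the open ones.
{D1, D2, D3, D4, D5}: M1→D5 2·6=12, M2→D1 3·21=63, M3→D2 2·8=16, M4→D4 2·13=26. Service 117; fixed 68; total 185.

Total cost: 185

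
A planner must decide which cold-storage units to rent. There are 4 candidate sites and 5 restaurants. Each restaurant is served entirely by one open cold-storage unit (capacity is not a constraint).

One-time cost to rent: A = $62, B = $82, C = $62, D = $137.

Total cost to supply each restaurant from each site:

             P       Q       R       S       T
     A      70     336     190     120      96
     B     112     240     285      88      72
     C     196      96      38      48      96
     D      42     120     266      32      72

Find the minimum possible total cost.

Minimum total cost: 472

For any fixed open set, each restaurant goes to its cheapest open site; total = fixed + service.
{A, C}: P→A 70, Q→C 96, R→C 38, S→C 48, T→A 96. Service 348; fixed 124; total 472.
{C, D}: service 280 + fixed 199 = 479
{B, C}: service 366 + fixed 144 = 510
{A, B, C, D}: service 280 + fixed 343 = 623
No other subset beats 472.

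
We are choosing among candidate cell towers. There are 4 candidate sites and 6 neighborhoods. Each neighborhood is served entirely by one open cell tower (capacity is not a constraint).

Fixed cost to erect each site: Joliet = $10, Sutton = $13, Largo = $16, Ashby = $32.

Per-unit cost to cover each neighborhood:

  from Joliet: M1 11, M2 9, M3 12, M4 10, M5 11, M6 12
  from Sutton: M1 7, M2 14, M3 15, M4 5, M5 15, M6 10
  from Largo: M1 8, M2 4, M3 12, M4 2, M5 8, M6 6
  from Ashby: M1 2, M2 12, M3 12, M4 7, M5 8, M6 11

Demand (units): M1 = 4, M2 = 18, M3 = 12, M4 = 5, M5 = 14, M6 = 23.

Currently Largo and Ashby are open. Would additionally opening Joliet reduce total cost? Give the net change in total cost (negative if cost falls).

No — net change +10 (cost rises by 10).

Current service cost with {Largo, Ashby}: 484.
Adding Joliet: each neighborhood re-picks its cheapest; new service cost 484, saving 0.
Extra fixed cost: 10. Net change = 10 − 0 = 10.
(Totals: 532 → 542.)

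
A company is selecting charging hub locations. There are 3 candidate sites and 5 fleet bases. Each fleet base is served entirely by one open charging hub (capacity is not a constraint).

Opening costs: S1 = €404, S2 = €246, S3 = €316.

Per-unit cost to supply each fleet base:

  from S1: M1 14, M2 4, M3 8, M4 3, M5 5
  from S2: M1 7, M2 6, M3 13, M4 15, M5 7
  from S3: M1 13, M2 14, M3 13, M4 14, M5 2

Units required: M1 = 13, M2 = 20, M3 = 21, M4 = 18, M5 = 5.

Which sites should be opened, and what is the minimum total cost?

For any fixed open set, each fleet base goes to its cheapest open site; total = fixed + service.
{S1}: M1→S1 14·13=182, M2→S1 4·20=80, M3→S1 8·21=168, M4→S1 3·18=54, M5→S1 5·5=25. Service 509; fixed 404; total 913.
{S2}: service 789 + fixed 246 = 1035
{S1, S2}: service 418 + fixed 650 = 1068
{S1, S2, S3}: service 403 + fixed 966 = 1369
No other subset beats 913.

Open S1 only; minimum total cost 913.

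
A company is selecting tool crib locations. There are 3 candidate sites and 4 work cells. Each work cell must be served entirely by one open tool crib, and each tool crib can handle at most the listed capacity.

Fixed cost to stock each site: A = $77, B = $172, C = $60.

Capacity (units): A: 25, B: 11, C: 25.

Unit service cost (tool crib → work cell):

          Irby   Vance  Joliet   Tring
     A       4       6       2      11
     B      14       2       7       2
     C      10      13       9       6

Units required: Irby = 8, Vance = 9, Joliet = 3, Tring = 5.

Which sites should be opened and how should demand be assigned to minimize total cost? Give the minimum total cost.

Open {A}: Irby→A 4·8=32, Vance→A 6·9=54, Joliet→A 2·3=6, Tring→A 11·5=55.
Loads: A carries 25/25. Service 147; fixed 77; total 224.
Next best feasible plan costs 259.

Minimum total cost: 224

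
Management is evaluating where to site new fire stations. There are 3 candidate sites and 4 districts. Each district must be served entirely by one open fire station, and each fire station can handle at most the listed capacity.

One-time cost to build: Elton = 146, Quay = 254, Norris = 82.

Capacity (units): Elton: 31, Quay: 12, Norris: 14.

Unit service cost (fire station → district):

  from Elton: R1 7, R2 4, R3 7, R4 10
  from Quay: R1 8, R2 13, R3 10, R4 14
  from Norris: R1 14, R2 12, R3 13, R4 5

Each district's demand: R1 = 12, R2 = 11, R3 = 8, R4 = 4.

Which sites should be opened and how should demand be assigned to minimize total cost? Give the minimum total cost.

Open {Elton, Norris}: R1→Elton 7·12=84, R2→Elton 4·11=44, R3→Elton 7·8=56, R4→Norris 5·4=20.
Loads: Elton carries 31/31, Norris carries 4/14. Service 204; fixed 228; total 432.
Next best feasible plan costs 480.

Minimum total cost: 432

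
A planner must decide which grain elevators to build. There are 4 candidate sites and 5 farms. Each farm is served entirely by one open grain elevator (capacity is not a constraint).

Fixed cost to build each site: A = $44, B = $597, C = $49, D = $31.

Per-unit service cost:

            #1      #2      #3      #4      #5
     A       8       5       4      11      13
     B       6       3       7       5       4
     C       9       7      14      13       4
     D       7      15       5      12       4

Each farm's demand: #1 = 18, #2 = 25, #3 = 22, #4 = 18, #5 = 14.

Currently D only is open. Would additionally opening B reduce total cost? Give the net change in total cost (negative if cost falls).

No — net change +153 (cost rises by 153).

Current service cost with {D}: 883.
Adding B: each farm re-picks its cheapest; new service cost 439, saving 444.
Extra fixed cost: 597. Net change = 597 − 444 = 153.
(Totals: 914 → 1067.)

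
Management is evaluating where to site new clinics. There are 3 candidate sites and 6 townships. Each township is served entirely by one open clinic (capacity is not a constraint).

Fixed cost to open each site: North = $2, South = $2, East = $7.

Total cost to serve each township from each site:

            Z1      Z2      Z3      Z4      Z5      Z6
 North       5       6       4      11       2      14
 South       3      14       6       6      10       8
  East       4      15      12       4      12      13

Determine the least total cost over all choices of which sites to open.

For any fixed open set, each township goes to its cheapest open site; total = fixed + service.
{North, South}: Z1→South 3, Z2→North 6, Z3→North 4, Z4→South 6, Z5→North 2, Z6→South 8. Service 29; fixed 4; total 33.
{North, South, East}: Z1→South 3, Z2→North 6, Z3→North 4, Z4→East 4, Z5→North 2, Z6→South 8. Service 27; fixed 11; total 38.
{North, East}: Z1→East 4, Z2→North 6, Z3→North 4, Z4→East 4, Z5→North 2, Z6→East 13. Service 33; fixed 9; total 42.
{North}: service 42 + fixed 2 = 44
No other subset beats 33.

Minimum total cost: 33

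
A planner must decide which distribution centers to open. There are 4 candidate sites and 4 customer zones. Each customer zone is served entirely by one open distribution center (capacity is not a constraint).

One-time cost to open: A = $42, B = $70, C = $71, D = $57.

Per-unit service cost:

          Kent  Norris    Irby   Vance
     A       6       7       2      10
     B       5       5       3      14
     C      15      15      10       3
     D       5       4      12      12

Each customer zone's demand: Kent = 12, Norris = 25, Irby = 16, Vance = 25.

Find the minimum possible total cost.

Minimum total cost: 437

For any fixed open set, each customer zone goes to its cheapest open site; total = fixed + service.
{A, C, D}: Kent→D 5·12=60, Norris→D 4·25=100, Irby→A 2·16=32, Vance→C 3·25=75. Service 267; fixed 170; total 437.
{B, C}: Kent→B 5·12=60, Norris→B 5·25=125, Irby→B 3·16=48, Vance→C 3·25=75. Service 308; fixed 141; total 449.
{A, C}: service 354 + fixed 113 = 467
{A, B, C, D}: Kent→B 5·12=60, Norris→D 4·25=100, Irby→A 2·16=32, Vance→C 3·25=75. Service 267; fixed 240; total 507.
No other subset beats 437.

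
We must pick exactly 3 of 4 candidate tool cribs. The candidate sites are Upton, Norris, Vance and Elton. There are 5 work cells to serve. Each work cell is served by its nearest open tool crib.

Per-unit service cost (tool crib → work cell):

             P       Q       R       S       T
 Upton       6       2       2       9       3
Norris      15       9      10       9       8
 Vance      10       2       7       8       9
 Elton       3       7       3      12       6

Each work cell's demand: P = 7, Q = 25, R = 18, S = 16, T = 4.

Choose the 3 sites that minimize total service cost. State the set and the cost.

Choose Upton, Vance and Elton; total service cost 247.

With exactly 3 open, each work cell uses its cheapest among the chosen.
{Upton, Vance, Elton}: P→Elton 3·7=21, Q→Upton 2·25=50, R→Upton 2·18=36, S→Vance 8·16=128, T→Upton 3·4=12. Service cost 247.
{Upton, Norris, Elton}: service cost 263
{Upton, Norris, Vance}: service cost 268
Among all 4 size-3 choices, {Upton, Vance, Elton} is lowest.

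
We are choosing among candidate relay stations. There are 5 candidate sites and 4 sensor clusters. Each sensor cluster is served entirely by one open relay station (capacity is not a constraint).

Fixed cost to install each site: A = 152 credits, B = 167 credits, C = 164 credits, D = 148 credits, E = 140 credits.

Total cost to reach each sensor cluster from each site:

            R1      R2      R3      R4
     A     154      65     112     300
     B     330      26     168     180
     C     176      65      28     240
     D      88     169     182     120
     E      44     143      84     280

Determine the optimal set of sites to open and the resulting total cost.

For any fixed open set, each sensor cluster goes to its cheapest open site; total = fixed + service.
{C, D}: R1→D 88, R2→C 65, R3→C 28, R4→D 120. Service 301; fixed 312; total 613.
{B, E}: service 334 + fixed 307 = 641
{C}: service 509 + fixed 164 = 673
{A, B, C, D, E}: R1→E 44, R2→B 26, R3→C 28, R4→D 120. Service 218; fixed 771; total 989.
No other subset beats 613.

Open C and D; minimum total cost 613.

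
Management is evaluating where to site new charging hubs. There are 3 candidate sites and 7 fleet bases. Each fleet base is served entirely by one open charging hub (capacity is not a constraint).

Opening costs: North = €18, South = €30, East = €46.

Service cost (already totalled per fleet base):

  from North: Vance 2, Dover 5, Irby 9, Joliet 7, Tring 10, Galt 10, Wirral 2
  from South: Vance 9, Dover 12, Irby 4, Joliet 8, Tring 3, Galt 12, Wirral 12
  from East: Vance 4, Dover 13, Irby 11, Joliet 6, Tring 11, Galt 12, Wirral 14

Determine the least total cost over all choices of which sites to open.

For any fixed open set, each fleet base goes to its cheapest open site; total = fixed + service.
{North}: Vance→North 2, Dover→North 5, Irby→North 9, Joliet→North 7, Tring→North 10, Galt→North 10, Wirral→North 2. Service 45; fixed 18; total 63.
{North, South}: service 33 + fixed 48 = 81
{South}: Vance→South 9, Dover→South 12, Irby→South 4, Joliet→South 8, Tring→South 3, Galt→South 12, Wirral→South 12. Service 60; fixed 30; total 90.
{North, South, East}: service 32 + fixed 94 = 126
No other subset beats 63.

Minimum total cost: 63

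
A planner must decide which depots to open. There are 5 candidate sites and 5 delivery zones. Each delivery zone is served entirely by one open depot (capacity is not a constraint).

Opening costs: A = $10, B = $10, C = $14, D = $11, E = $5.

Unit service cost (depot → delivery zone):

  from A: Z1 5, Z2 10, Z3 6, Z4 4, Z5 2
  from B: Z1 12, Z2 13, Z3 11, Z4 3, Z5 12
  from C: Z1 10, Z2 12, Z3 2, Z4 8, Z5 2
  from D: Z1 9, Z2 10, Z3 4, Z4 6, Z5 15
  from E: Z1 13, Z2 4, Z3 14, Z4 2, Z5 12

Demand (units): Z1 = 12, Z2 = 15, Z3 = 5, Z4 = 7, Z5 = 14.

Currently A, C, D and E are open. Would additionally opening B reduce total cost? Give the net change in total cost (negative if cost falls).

Current service cost with {A, C, D, E}: 172.
Adding B: each delivery zone re-picks its cheapest; new service cost 172, saving 0.
Extra fixed cost: 10. Net change = 10 − 0 = 10.
(Totals: 212 → 222.)

No — net change +10 (cost rises by 10).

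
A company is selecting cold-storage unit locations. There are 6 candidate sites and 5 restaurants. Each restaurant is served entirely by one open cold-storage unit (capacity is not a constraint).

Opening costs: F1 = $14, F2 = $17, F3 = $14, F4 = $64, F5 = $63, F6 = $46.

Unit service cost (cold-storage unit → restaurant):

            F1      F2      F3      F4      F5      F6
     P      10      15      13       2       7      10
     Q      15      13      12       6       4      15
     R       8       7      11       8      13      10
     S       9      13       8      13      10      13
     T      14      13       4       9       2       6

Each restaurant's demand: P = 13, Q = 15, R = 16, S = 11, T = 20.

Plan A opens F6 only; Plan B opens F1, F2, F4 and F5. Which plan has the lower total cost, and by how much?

Plan B is cheaper by 329.

Plan A: {F6}: P→F6 10·13=130, Q→F6 15·15=225, R→F6 10·16=160, S→F6 13·11=143, T→F6 6·20=120. Service 778; fixed 46; total 824.
Plan B: {F1, F2, F4, F5}: P→F4 2·13=26, Q→F5 4·15=60, R→F2 7·16=112, S→F1 9·11=99, T→F5 2·20=40. Service 337; fixed 158; total 495.
Difference: |824 − 495| = 329.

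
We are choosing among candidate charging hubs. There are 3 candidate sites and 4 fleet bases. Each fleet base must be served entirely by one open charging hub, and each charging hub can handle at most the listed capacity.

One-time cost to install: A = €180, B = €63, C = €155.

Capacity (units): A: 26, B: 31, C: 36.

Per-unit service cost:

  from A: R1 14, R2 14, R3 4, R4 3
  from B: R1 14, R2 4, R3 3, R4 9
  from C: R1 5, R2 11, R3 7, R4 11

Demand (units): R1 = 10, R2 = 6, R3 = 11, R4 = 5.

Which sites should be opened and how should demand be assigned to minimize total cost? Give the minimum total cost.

Open {B, C}: R1→C 5·10=50, R2→B 4·6=24, R3→B 3·11=33, R4→B 9·5=45.
Loads: B carries 22/31, C carries 10/36. Service 152; fixed 218; total 370.
Next best feasible plan costs 380.

Minimum total cost: 370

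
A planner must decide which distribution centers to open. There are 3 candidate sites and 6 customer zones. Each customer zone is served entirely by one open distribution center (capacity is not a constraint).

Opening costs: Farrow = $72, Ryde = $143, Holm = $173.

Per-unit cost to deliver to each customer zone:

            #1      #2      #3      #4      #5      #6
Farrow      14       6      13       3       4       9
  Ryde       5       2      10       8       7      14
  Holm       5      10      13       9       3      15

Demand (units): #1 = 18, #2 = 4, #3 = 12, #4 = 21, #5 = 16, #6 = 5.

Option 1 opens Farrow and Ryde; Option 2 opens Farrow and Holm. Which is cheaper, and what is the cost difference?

Option 1 is cheaper by 66.

Option 1: {Farrow, Ryde}: #1→Ryde 5·18=90, #2→Ryde 2·4=8, #3→Ryde 10·12=120, #4→Farrow 3·21=63, #5→Farrow 4·16=64, #6→Farrow 9·5=45. Service 390; fixed 215; total 605.
Option 2: {Farrow, Holm}: #1→Holm 5·18=90, #2→Farrow 6·4=24, #3→Farrow 13·12=156, #4→Farrow 3·21=63, #5→Holm 3·16=48, #6→Farrow 9·5=45. Service 426; fixed 245; total 671.
Difference: |605 − 671| = 66.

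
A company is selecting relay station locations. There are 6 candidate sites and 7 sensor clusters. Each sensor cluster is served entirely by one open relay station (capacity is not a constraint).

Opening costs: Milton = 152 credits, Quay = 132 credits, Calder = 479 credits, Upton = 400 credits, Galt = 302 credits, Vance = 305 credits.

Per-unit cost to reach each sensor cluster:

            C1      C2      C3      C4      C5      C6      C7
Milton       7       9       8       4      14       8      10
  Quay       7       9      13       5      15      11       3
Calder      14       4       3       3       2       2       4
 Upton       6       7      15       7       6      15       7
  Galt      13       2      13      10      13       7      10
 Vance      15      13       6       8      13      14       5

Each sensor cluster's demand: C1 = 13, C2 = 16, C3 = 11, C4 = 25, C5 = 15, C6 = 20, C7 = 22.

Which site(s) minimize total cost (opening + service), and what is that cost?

Open Calder only; minimum total cost 991.

For any fixed open set, each sensor cluster goes to its cheapest open site; total = fixed + service.
{Calder}: C1→Calder 14·13=182, C2→Calder 4·16=64, C3→Calder 3·11=33, C4→Calder 3·25=75, C5→Calder 2·15=30, C6→Calder 2·20=40, C7→Calder 4·22=88. Service 512; fixed 479; total 991.
{Quay, Calder}: service 399 + fixed 611 = 1010
{Milton, Calder}: service 421 + fixed 631 = 1052
{Milton, Quay, Calder, Upton, Galt, Vance}: C1→Upton 6·13=78, C2→Galt 2·16=32, C3→Calder 3·11=33, C4→Calder 3·25=75, C5→Calder 2·15=30, C6→Calder 2·20=40, C7→Quay 3·22=66. Service 354; fixed 1770; total 2124.
No other subset beats 991.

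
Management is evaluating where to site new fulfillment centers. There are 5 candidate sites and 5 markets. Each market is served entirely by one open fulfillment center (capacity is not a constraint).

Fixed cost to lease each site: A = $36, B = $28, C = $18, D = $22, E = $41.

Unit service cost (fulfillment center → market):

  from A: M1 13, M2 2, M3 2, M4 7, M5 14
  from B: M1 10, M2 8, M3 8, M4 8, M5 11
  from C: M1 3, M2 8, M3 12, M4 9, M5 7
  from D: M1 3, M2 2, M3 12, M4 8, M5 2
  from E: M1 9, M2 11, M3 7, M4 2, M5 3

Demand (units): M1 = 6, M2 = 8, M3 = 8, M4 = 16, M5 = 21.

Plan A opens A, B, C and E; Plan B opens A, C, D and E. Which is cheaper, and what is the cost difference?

Plan A: {A, B, C, E}: M1→C 3·6=18, M2→A 2·8=16, M3→A 2·8=16, M4→E 2·16=32, M5→E 3·21=63. Service 145; fixed 123; total 268.
Plan B: {A, C, D, E}: M1→C 3·6=18, M2→A 2·8=16, M3→A 2·8=16, M4→E 2·16=32, M5→D 2·21=42. Service 124; fixed 117; total 241.
Difference: |268 − 241| = 27.

Plan B is cheaper by 27.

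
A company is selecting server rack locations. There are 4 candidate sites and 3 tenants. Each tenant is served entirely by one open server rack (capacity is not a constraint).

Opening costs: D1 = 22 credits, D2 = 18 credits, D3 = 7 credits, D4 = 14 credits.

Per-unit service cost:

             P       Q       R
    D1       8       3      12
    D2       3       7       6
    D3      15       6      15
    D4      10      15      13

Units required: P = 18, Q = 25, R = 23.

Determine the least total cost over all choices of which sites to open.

For any fixed open set, each tenant goes to its cheapest open site; total = fixed + service.
{D1, D2}: P→D2 3·18=54, Q→D1 3·25=75, R→D2 6·23=138. Service 267; fixed 40; total 307.
{D1, D2, D3}: service 267 + fixed 47 = 314
{D1, D2, D4}: service 267 + fixed 54 = 321
{D1, D2, D3, D4}: P→D2 3·18=54, Q→D1 3·25=75, R→D2 6·23=138. Service 267; fixed 61; total 328.
No other subset beats 307.

Minimum total cost: 307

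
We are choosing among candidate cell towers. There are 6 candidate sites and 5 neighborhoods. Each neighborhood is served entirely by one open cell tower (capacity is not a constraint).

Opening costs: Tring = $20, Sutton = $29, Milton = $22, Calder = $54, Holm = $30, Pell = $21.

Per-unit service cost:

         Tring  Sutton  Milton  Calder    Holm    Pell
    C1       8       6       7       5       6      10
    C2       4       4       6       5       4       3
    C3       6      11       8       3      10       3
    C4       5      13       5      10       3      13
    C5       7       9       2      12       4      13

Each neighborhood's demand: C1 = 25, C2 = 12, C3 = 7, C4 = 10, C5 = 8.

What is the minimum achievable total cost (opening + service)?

Minimum total cost: 320

For any fixed open set, each neighborhood goes to its cheapest open site; total = fixed + service.
{Holm, Pell}: C1→Holm 6·25=150, C2→Pell 3·12=36, C3→Pell 3·7=21, C4→Holm 3·10=30, C5→Holm 4·8=32. Service 269; fixed 51; total 320.
{Milton, Holm, Pell}: service 253 + fixed 73 = 326
{Tring, Holm, Pell}: service 269 + fixed 71 = 340
{Tring, Sutton, Milton, Calder, Holm, Pell}: C1→Calder 5·25=125, C2→Pell 3·12=36, C3→Calder 3·7=21, C4→Holm 3·10=30, C5→Milton 2·8=16. Service 228; fixed 176; total 404.
No other subset beats 320.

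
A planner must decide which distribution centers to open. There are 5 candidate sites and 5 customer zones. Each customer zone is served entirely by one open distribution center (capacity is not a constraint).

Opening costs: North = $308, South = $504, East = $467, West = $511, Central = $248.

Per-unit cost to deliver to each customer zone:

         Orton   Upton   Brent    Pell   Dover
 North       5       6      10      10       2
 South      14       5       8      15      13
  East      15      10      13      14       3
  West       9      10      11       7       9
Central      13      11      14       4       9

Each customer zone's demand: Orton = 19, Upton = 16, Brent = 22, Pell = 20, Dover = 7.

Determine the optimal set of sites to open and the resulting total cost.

Open North only; minimum total cost 933.

For any fixed open set, each customer zone goes to its cheapest open site; total = fixed + service.
{North}: Orton→North 5·19=95, Upton→North 6·16=96, Brent→North 10·22=220, Pell→North 10·20=200, Dover→North 2·7=14. Service 625; fixed 308; total 933.
{North, Central}: Orton→North 5·19=95, Upton→North 6·16=96, Brent→North 10·22=220, Pell→Central 4·20=80, Dover→North 2·7=14. Service 505; fixed 556; total 1061.
{Central}: Orton→Central 13·19=247, Upton→Central 11·16=176, Brent→Central 14·22=308, Pell→Central 4·20=80, Dover→Central 9·7=63. Service 874; fixed 248; total 1122.
{North, South, East, West, Central}: service 445 + fixed 2038 = 2483
No other subset beats 933.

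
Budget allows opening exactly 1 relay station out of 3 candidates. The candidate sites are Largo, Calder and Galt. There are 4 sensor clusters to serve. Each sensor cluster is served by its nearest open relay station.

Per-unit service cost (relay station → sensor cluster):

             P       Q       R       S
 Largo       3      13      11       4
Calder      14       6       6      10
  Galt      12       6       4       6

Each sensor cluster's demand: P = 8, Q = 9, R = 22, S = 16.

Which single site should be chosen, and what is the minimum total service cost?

Choose Galt only; total service cost 334.

With exactly 1 open, each sensor cluster uses its cheapest among the chosen.
{Galt}: P→Galt 12·8=96, Q→Galt 6·9=54, R→Galt 4·22=88, S→Galt 6·16=96. Service cost 334.
{Largo}: service cost 447
{Calder}: service cost 458
Among all 3 size-1 choices, {Galt} is lowest.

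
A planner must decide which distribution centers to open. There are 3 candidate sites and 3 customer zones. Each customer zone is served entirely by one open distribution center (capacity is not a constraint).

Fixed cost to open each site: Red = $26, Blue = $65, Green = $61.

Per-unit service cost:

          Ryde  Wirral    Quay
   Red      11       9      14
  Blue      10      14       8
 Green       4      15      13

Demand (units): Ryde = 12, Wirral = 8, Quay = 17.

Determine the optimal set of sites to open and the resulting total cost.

Open Red, Blue and Green; minimum total cost 408.

For any fixed open set, each customer zone goes to its cheapest open site; total = fixed + service.
{Red, Blue, Green}: Ryde→Green 4·12=48, Wirral→Red 9·8=72, Quay→Blue 8·17=136. Service 256; fixed 152; total 408.
{Red, Blue}: Ryde→Blue 10·12=120, Wirral→Red 9·8=72, Quay→Blue 8·17=136. Service 328; fixed 91; total 419.
{Blue, Green}: service 296 + fixed 126 = 422
{Red}: service 442 + fixed 26 = 468
No other subset beats 408.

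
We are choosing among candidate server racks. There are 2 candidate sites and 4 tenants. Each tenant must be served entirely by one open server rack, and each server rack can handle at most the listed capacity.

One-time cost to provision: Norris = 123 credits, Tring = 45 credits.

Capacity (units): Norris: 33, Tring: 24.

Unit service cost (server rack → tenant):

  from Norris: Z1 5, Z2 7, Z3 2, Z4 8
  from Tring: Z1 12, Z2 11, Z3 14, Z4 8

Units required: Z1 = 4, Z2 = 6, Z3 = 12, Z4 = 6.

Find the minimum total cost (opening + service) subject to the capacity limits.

Open {Norris}: Z1→Norris 5·4=20, Z2→Norris 7·6=42, Z3→Norris 2·12=24, Z4→Norris 8·6=48.
Loads: Norris carries 28/33. Service 134; fixed 123; total 257.
Next best feasible plan costs 302.

Minimum total cost: 257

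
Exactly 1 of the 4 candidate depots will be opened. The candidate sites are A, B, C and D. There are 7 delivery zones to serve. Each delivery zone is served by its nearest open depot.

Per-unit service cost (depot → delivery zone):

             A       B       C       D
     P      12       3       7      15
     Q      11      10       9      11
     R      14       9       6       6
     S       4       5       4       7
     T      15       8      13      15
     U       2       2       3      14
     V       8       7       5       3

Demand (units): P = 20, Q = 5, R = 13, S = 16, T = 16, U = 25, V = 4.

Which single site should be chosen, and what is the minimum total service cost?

With exactly 1 open, each delivery zone uses its cheapest among the chosen.
{B}: P→B 3·20=60, Q→B 10·5=50, R→B 9·13=117, S→B 5·16=80, T→B 8·16=128, U→B 2·25=50, V→B 7·4=28. Service cost 513.
{C}: service cost 630
{A}: service cost 863
Among all 4 size-1 choices, {B} is lowest.

Choose B only; total service cost 513.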